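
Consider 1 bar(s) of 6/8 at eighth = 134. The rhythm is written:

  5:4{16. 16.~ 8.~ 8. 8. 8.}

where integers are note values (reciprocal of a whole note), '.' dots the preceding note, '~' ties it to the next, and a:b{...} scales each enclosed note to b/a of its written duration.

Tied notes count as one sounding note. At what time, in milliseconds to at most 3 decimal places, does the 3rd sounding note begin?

1. 0.0ms @ 0 + 268.657ms (3/5)
2. 268.657ms @ 3/5 + 1343.284ms (3)
3. 1611.94ms @ 18/5 + 537.313ms (6/5)
4. 2149.254ms @ 24/5 + 537.313ms (6/5)

note 3 onset = 18/5b = 1611.94ms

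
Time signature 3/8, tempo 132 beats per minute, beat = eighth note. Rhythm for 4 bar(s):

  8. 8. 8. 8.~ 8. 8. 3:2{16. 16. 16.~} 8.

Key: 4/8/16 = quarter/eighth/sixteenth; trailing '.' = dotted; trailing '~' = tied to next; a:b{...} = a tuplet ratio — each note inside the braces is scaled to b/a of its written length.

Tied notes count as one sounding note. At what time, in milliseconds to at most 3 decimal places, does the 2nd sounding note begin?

1. 0.0ms @ 0 + 681.818ms (3/2)
2. 681.818ms @ 3/2 + 681.818ms (3/2)
3. 1363.636ms @ 3 + 681.818ms (3/2)
4. 2045.455ms @ 9/2 + 1363.636ms (3)
5. 3409.091ms @ 15/2 + 681.818ms (3/2)
6. 4090.909ms @ 9 + 227.273ms (1/2)
7. 4318.182ms @ 19/2 + 227.273ms (1/2)
8. 4545.455ms @ 10 + 909.091ms (2)

note 2 onset = 3/2b = 681.818ms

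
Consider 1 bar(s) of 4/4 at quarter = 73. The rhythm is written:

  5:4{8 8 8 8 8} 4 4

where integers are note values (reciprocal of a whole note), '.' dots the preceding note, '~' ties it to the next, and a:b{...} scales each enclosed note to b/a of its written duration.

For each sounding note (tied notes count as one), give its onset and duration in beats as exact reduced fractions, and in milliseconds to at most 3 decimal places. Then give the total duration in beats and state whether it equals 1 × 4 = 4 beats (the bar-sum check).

1) 0.0ms=0b +328.767ms=2/5b
2) 328.767ms=2/5b +328.767ms=2/5b
3) 657.534ms=4/5b +328.767ms=2/5b
4) 986.301ms=6/5b +328.767ms=2/5b
5) 1315.068ms=8/5b +328.767ms=2/5b
6) 1643.836ms=2b +821.918ms=1b
7) 2465.753ms=3b +821.918ms=1b
Σ=4b of 4 (73bpm 4/4) — PASS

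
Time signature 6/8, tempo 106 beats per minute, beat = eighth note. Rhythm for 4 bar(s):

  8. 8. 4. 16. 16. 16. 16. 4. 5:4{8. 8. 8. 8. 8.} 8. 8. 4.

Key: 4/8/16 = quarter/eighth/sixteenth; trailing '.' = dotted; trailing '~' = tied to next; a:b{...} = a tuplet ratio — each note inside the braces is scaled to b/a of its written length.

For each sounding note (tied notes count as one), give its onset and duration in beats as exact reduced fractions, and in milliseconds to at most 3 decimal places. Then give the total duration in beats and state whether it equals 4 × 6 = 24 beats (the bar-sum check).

1) 0.0ms=0b +849.057ms=3/2b
2) 849.057ms=3/2b +849.057ms=3/2b
3) 1698.113ms=3b +1698.113ms=3b
4) 3396.226ms=6b +424.528ms=3/4b
5) 3820.755ms=27/4b +424.528ms=3/4b
6) 4245.283ms=15/2b +424.528ms=3/4b
7) 4669.811ms=33/4b +424.528ms=3/4b
8) 5094.34ms=9b +1698.113ms=3b
9) 6792.453ms=12b +679.245ms=6/5b
10) 7471.698ms=66/5b +679.245ms=6/5b
11) 8150.943ms=72/5b +679.245ms=6/5b
12) 8830.189ms=78/5b +679.245ms=6/5b
13) 9509.434ms=84/5b +679.245ms=6/5b
14) 10188.679ms=18b +849.057ms=3/2b
15) 11037.736ms=39/2b +849.057ms=3/2b
16) 11886.792ms=21b +1698.113ms=3b
Σ=24b of 24 (106bpm 6/8) — PASS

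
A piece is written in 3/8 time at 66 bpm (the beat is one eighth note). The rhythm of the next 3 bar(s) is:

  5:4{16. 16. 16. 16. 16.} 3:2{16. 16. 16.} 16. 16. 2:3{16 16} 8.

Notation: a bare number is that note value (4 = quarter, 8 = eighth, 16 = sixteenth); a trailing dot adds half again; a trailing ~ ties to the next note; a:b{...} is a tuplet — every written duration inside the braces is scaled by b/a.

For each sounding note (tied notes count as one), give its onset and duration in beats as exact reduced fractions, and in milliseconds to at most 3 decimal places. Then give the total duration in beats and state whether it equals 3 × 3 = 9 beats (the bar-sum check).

1) 0.0ms=0b +545.455ms=3/5b
2) 545.455ms=3/5b +545.455ms=3/5b
3) 1090.909ms=6/5b +545.455ms=3/5b
4) 1636.364ms=9/5b +545.455ms=3/5b
5) 2181.818ms=12/5b +545.455ms=3/5b
6) 2727.273ms=3b +454.545ms=1/2b
7) 3181.818ms=7/2b +454.545ms=1/2b
8) 3636.364ms=4b +454.545ms=1/2b
9) 4090.909ms=9/2b +681.818ms=3/4b
10) 4772.727ms=21/4b +681.818ms=3/4b
11) 5454.545ms=6b +681.818ms=3/4b
12) 6136.364ms=27/4b +681.818ms=3/4b
13) 6818.182ms=15/2b +1363.636ms=3/2b
Σ=9b of 9 (66bpm 3/8) — PASS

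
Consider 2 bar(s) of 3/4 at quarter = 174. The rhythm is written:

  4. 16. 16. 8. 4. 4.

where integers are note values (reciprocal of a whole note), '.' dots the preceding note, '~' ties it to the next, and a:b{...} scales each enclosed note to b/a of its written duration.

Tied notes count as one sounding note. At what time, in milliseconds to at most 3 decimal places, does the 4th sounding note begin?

note 4 onset = 9/4b = 775.862ms

1. 0.0ms @ 0 + 517.241ms (3/2)
2. 517.241ms @ 3/2 + 129.31ms (3/8)
3. 646.552ms @ 15/8 + 129.31ms (3/8)
4. 775.862ms @ 9/4 + 258.621ms (3/4)
5. 1034.483ms @ 3 + 517.241ms (3/2)
6. 1551.724ms @ 9/2 + 517.241ms (3/2)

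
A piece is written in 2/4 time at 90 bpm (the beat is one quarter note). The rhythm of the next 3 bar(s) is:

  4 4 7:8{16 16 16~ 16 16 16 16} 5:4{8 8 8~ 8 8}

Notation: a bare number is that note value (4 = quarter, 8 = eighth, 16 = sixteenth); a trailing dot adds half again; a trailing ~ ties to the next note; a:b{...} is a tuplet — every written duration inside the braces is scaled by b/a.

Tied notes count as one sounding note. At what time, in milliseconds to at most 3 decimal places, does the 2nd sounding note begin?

note 2 onset = 1b = 666.667ms

1. 0.0ms @ 0 + 666.667ms (1)
2. 666.667ms @ 1 + 666.667ms (1)
3. 1333.333ms @ 2 + 190.476ms (2/7)
4. 1523.81ms @ 16/7 + 190.476ms (2/7)
5. 1714.286ms @ 18/7 + 380.952ms (4/7)
6. 2095.238ms @ 22/7 + 190.476ms (2/7)
7. 2285.714ms @ 24/7 + 190.476ms (2/7)
8. 2476.19ms @ 26/7 + 190.476ms (2/7)
9. 2666.667ms @ 4 + 266.667ms (2/5)
10. 2933.333ms @ 22/5 + 266.667ms (2/5)
11. 3200.0ms @ 24/5 + 533.333ms (4/5)
12. 3733.333ms @ 28/5 + 266.667ms (2/5)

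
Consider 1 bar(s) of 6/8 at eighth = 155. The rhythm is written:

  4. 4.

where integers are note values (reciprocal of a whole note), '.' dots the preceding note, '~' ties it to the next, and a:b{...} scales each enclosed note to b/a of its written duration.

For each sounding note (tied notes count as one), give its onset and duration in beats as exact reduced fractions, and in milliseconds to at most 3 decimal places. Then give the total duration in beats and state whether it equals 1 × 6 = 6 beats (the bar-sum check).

1) 0.0ms=0b +1161.29ms=3b
2) 1161.29ms=3b +1161.29ms=3b
Σ=6b of 6 (155bpm 6/8) — PASS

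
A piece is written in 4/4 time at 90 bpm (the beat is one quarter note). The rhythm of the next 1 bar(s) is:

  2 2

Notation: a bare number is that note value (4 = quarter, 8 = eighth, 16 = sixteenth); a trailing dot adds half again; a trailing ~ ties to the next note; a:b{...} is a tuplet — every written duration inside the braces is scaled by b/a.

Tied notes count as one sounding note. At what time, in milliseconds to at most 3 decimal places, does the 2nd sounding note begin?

1. 0.0ms @ 0 + 1333.333ms (2)
2. 1333.333ms @ 2 + 1333.333ms (2)

note 2 onset = 2b = 1333.333ms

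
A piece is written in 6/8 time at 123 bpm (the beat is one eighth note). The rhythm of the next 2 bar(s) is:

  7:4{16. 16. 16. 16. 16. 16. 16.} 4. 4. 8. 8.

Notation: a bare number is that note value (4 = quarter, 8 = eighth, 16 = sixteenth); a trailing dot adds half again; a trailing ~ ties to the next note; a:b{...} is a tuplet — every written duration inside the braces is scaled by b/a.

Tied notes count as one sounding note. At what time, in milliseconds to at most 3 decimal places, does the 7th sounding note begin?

1. 0.0ms @ 0 + 209.059ms (3/7)
2. 209.059ms @ 3/7 + 209.059ms (3/7)
3. 418.118ms @ 6/7 + 209.059ms (3/7)
4. 627.178ms @ 9/7 + 209.059ms (3/7)
5. 836.237ms @ 12/7 + 209.059ms (3/7)
6. 1045.296ms @ 15/7 + 209.059ms (3/7)
7. 1254.355ms @ 18/7 + 209.059ms (3/7)
8. 1463.415ms @ 3 + 1463.415ms (3)
9. 2926.829ms @ 6 + 1463.415ms (3)
10. 4390.244ms @ 9 + 731.707ms (3/2)
11. 5121.951ms @ 21/2 + 731.707ms (3/2)

note 7 onset = 18/7b = 1254.355ms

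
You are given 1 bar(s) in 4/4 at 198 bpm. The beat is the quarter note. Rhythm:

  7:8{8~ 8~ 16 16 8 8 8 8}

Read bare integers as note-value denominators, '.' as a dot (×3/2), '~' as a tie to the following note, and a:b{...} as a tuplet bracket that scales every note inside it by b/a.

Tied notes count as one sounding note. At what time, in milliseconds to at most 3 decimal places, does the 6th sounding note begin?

1. 0.0ms @ 0 + 432.9ms (10/7)
2. 432.9ms @ 10/7 + 86.58ms (2/7)
3. 519.481ms @ 12/7 + 173.16ms (4/7)
4. 692.641ms @ 16/7 + 173.16ms (4/7)
5. 865.801ms @ 20/7 + 173.16ms (4/7)
6. 1038.961ms @ 24/7 + 173.16ms (4/7)

note 6 onset = 24/7b = 1038.961ms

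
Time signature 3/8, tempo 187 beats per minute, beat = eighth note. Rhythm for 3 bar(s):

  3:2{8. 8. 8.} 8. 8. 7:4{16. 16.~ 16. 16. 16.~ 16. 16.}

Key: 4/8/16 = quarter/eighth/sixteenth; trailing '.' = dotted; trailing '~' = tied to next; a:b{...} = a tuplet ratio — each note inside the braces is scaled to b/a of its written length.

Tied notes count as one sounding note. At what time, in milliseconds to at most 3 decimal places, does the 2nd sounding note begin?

note 2 onset = 1b = 320.856ms

1. 0.0ms @ 0 + 320.856ms (1)
2. 320.856ms @ 1 + 320.856ms (1)
3. 641.711ms @ 2 + 320.856ms (1)
4. 962.567ms @ 3 + 481.283ms (3/2)
5. 1443.85ms @ 9/2 + 481.283ms (3/2)
6. 1925.134ms @ 6 + 137.51ms (3/7)
7. 2062.643ms @ 45/7 + 275.019ms (6/7)
8. 2337.662ms @ 51/7 + 137.51ms (3/7)
9. 2475.172ms @ 54/7 + 275.019ms (6/7)
10. 2750.191ms @ 60/7 + 137.51ms (3/7)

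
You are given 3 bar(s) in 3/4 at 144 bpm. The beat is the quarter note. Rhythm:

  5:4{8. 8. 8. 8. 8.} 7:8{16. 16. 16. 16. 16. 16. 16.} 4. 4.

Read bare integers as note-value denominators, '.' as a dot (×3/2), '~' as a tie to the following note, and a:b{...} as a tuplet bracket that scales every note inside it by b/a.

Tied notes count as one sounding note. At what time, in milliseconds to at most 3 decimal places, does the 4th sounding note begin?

1. 0.0ms @ 0 + 250.0ms (3/5)
2. 250.0ms @ 3/5 + 250.0ms (3/5)
3. 500.0ms @ 6/5 + 250.0ms (3/5)
4. 750.0ms @ 9/5 + 250.0ms (3/5)
5. 1000.0ms @ 12/5 + 250.0ms (3/5)
6. 1250.0ms @ 3 + 178.571ms (3/7)
7. 1428.571ms @ 24/7 + 178.571ms (3/7)
8. 1607.143ms @ 27/7 + 178.571ms (3/7)
9. 1785.714ms @ 30/7 + 178.571ms (3/7)
10. 1964.286ms @ 33/7 + 178.571ms (3/7)
11. 2142.857ms @ 36/7 + 178.571ms (3/7)
12. 2321.429ms @ 39/7 + 178.571ms (3/7)
13. 2500.0ms @ 6 + 625.0ms (3/2)
14. 3125.0ms @ 15/2 + 625.0ms (3/2)

note 4 onset = 9/5b = 750.0ms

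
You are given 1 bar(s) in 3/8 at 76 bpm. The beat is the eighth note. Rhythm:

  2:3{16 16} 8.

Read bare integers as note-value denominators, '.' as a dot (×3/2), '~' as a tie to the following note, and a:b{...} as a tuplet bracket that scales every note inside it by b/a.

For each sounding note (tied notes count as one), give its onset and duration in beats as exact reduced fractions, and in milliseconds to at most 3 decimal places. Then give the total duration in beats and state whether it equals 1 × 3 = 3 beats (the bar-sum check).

1) 0.0ms=0b +592.105ms=3/4b
2) 592.105ms=3/4b +592.105ms=3/4b
3) 1184.211ms=3/2b +1184.211ms=3/2b
Σ=3b of 3 (76bpm 3/8) — PASS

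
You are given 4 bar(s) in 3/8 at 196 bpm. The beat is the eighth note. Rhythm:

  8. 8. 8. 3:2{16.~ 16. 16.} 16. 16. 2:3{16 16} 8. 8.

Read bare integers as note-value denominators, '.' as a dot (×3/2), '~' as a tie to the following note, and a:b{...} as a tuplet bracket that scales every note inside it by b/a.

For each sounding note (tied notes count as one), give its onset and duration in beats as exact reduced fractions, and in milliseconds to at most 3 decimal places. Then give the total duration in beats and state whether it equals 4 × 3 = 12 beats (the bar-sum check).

1) 0.0ms=0b +459.184ms=3/2b
2) 459.184ms=3/2b +459.184ms=3/2b
3) 918.367ms=3b +459.184ms=3/2b
4) 1377.551ms=9/2b +306.122ms=1b
5) 1683.673ms=11/2b +153.061ms=1/2b
6) 1836.735ms=6b +229.592ms=3/4b
7) 2066.327ms=27/4b +229.592ms=3/4b
8) 2295.918ms=15/2b +229.592ms=3/4b
9) 2525.51ms=33/4b +229.592ms=3/4b
10) 2755.102ms=9b +459.184ms=3/2b
11) 3214.286ms=21/2b +459.184ms=3/2b
Σ=12b of 12 (196bpm 3/8) — PASS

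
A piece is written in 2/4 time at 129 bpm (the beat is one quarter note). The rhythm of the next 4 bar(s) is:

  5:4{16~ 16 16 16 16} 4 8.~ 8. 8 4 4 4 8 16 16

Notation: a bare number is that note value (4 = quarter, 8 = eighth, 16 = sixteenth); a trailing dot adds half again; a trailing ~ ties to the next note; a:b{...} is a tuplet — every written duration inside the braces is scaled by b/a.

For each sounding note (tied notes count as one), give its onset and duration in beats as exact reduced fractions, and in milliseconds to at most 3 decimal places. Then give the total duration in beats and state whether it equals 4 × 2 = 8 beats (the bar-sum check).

1) 0.0ms=0b +186.047ms=2/5b
2) 186.047ms=2/5b +93.023ms=1/5b
3) 279.07ms=3/5b +93.023ms=1/5b
4) 372.093ms=4/5b +93.023ms=1/5b
5) 465.116ms=1b +465.116ms=1b
6) 930.233ms=2b +697.674ms=3/2b
7) 1627.907ms=7/2b +232.558ms=1/2b
8) 1860.465ms=4b +465.116ms=1b
9) 2325.581ms=5b +465.116ms=1b
10) 2790.698ms=6b +465.116ms=1b
11) 3255.814ms=7b +232.558ms=1/2b
12) 3488.372ms=15/2b +116.279ms=1/4b
13) 3604.651ms=31/4b +116.279ms=1/4b
Σ=8b of 8 (129bpm 2/4) — PASS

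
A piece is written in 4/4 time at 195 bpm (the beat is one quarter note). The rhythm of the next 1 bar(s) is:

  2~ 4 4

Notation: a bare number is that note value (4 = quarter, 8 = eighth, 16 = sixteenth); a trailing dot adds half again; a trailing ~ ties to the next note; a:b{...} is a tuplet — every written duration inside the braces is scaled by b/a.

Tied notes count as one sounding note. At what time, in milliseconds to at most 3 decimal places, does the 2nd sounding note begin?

1. 0.0ms @ 0 + 923.077ms (3)
2. 923.077ms @ 3 + 307.692ms (1)

note 2 onset = 3b = 923.077ms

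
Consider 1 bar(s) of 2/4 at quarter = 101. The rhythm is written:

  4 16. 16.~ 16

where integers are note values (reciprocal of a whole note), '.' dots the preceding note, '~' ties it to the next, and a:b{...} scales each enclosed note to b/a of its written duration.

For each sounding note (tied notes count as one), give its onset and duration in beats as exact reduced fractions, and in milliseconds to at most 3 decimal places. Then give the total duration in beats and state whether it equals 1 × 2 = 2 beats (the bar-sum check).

1) 0.0ms=0b +594.059ms=1b
2) 594.059ms=1b +222.772ms=3/8b
3) 816.832ms=11/8b +371.287ms=5/8b
Σ=2b of 2 (101bpm 2/4) — PASS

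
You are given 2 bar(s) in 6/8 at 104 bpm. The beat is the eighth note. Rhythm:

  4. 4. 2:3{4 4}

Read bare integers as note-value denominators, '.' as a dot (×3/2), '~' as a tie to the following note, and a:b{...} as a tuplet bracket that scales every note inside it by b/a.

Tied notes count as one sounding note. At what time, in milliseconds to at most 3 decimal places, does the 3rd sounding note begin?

1. 0.0ms @ 0 + 1730.769ms (3)
2. 1730.769ms @ 3 + 1730.769ms (3)
3. 3461.538ms @ 6 + 1730.769ms (3)
4. 5192.308ms @ 9 + 1730.769ms (3)

note 3 onset = 6b = 3461.538ms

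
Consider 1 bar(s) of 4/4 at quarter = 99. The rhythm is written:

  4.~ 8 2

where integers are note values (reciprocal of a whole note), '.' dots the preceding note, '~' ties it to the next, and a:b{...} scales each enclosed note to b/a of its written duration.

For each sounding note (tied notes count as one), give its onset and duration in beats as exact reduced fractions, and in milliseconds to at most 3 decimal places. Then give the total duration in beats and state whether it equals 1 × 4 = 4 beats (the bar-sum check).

1) 0.0ms=0b +1212.121ms=2b
2) 1212.121ms=2b +1212.121ms=2b
Σ=4b of 4 (99bpm 4/4) — PASS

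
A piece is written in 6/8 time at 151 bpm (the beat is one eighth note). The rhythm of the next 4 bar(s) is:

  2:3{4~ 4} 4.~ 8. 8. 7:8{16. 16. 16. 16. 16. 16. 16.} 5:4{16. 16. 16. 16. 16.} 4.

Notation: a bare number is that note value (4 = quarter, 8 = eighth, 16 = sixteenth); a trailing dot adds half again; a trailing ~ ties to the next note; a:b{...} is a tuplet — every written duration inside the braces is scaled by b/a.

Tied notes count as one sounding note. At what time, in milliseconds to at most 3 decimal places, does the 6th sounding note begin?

note 6 onset = 96/7b = 5449.385ms

1. 0.0ms @ 0 + 2384.106ms (6)
2. 2384.106ms @ 6 + 1788.079ms (9/2)
3. 4172.185ms @ 21/2 + 596.026ms (3/2)
4. 4768.212ms @ 12 + 340.587ms (6/7)
5. 5108.798ms @ 90/7 + 340.587ms (6/7)
6. 5449.385ms @ 96/7 + 340.587ms (6/7)
7. 5789.972ms @ 102/7 + 340.587ms (6/7)
8. 6130.558ms @ 108/7 + 340.587ms (6/7)
9. 6471.145ms @ 114/7 + 340.587ms (6/7)
10. 6811.731ms @ 120/7 + 340.587ms (6/7)
11. 7152.318ms @ 18 + 238.411ms (3/5)
12. 7390.728ms @ 93/5 + 238.411ms (3/5)
13. 7629.139ms @ 96/5 + 238.411ms (3/5)
14. 7867.55ms @ 99/5 + 238.411ms (3/5)
15. 8105.96ms @ 102/5 + 238.411ms (3/5)
16. 8344.371ms @ 21 + 1192.053ms (3)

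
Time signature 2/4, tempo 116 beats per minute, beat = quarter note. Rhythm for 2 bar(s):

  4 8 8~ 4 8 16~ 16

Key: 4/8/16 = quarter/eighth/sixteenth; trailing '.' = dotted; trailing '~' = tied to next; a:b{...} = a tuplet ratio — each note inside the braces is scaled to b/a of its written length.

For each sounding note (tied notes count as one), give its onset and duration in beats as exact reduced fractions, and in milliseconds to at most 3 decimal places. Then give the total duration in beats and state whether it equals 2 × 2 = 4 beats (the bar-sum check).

1) 0.0ms=0b +517.241ms=1b
2) 517.241ms=1b +258.621ms=1/2b
3) 775.862ms=3/2b +775.862ms=3/2b
4) 1551.724ms=3b +258.621ms=1/2b
5) 1810.345ms=7/2b +258.621ms=1/2b
Σ=4b of 4 (116bpm 2/4) — PASS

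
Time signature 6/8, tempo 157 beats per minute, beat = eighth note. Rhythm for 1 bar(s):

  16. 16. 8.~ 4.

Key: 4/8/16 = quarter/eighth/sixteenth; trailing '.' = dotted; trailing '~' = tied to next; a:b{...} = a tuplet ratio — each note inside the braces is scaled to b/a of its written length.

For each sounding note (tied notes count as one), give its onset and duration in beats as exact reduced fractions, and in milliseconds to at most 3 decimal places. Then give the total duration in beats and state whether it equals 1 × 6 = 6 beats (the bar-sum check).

1) 0.0ms=0b +286.624ms=3/4b
2) 286.624ms=3/4b +286.624ms=3/4b
3) 573.248ms=3/2b +1719.745ms=9/2b
Σ=6b of 6 (157bpm 6/8) — PASS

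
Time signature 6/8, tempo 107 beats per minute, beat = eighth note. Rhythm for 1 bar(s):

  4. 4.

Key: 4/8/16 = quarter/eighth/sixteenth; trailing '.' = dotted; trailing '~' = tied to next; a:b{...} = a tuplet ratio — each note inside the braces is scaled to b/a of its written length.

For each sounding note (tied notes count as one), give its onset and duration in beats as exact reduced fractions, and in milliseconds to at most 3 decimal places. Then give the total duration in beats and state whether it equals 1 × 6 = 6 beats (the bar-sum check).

1) 0.0ms=0b +1682.243ms=3b
2) 1682.243ms=3b +1682.243ms=3b
Σ=6b of 6 (107bpm 6/8) — PASS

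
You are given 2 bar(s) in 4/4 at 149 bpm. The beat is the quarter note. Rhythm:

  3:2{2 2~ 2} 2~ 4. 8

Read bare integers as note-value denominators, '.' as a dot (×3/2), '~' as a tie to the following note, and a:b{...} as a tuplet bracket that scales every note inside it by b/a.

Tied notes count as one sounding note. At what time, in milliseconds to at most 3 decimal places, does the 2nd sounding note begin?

note 2 onset = 4/3b = 536.913ms

1. 0.0ms @ 0 + 536.913ms (4/3)
2. 536.913ms @ 4/3 + 1073.826ms (8/3)
3. 1610.738ms @ 4 + 1409.396ms (7/2)
4. 3020.134ms @ 15/2 + 201.342ms (1/2)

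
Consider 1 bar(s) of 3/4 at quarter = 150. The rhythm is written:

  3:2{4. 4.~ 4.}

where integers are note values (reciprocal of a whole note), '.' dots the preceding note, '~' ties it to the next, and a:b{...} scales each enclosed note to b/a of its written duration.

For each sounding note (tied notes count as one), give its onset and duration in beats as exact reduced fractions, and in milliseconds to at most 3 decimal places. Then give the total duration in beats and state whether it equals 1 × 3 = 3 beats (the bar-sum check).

1) 0.0ms=0b +400.0ms=1b
2) 400.0ms=1b +800.0ms=2b
Σ=3b of 3 (150bpm 3/4) — PASS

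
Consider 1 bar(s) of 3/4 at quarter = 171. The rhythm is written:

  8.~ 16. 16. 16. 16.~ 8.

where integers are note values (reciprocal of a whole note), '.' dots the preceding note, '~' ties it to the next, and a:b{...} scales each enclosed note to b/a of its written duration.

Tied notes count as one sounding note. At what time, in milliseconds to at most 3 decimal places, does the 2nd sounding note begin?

1. 0.0ms @ 0 + 394.737ms (9/8)
2. 394.737ms @ 9/8 + 131.579ms (3/8)
3. 526.316ms @ 3/2 + 131.579ms (3/8)
4. 657.895ms @ 15/8 + 394.737ms (9/8)

note 2 onset = 9/8b = 394.737ms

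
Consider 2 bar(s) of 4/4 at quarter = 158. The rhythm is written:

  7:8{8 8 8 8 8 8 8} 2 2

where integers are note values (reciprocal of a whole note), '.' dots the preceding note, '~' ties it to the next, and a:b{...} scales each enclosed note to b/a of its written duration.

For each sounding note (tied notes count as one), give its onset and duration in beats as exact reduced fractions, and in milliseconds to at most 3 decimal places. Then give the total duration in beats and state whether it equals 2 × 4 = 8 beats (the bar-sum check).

1) 0.0ms=0b +216.998ms=4/7b
2) 216.998ms=4/7b +216.998ms=4/7b
3) 433.996ms=8/7b +216.998ms=4/7b
4) 650.995ms=12/7b +216.998ms=4/7b
5) 867.993ms=16/7b +216.998ms=4/7b
6) 1084.991ms=20/7b +216.998ms=4/7b
7) 1301.989ms=24/7b +216.998ms=4/7b
8) 1518.987ms=4b +759.494ms=2b
9) 2278.481ms=6b +759.494ms=2b
Σ=8b of 8 (158bpm 4/4) — PASS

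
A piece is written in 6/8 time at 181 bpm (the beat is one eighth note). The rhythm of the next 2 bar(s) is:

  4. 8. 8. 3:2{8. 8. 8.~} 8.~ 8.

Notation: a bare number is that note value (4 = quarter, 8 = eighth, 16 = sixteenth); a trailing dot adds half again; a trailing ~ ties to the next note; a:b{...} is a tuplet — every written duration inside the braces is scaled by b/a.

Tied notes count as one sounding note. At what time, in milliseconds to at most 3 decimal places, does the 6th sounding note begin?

note 6 onset = 8b = 2651.934ms

1. 0.0ms @ 0 + 994.475ms (3)
2. 994.475ms @ 3 + 497.238ms (3/2)
3. 1491.713ms @ 9/2 + 497.238ms (3/2)
4. 1988.95ms @ 6 + 331.492ms (1)
5. 2320.442ms @ 7 + 331.492ms (1)
6. 2651.934ms @ 8 + 1325.967ms (4)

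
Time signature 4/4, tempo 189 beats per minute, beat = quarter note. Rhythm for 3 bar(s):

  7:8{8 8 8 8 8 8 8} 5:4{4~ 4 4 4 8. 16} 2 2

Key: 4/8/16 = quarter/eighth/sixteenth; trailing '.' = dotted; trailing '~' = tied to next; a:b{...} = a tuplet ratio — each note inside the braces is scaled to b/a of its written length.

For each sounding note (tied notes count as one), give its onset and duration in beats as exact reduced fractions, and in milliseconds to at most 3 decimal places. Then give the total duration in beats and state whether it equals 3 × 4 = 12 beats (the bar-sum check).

1) 0.0ms=0b +181.406ms=4/7b
2) 181.406ms=4/7b +181.406ms=4/7b
3) 362.812ms=8/7b +181.406ms=4/7b
4) 544.218ms=12/7b +181.406ms=4/7b
5) 725.624ms=16/7b +181.406ms=4/7b
6) 907.029ms=20/7b +181.406ms=4/7b
7) 1088.435ms=24/7b +181.406ms=4/7b
8) 1269.841ms=4b +507.937ms=8/5b
9) 1777.778ms=28/5b +253.968ms=4/5b
10) 2031.746ms=32/5b +253.968ms=4/5b
11) 2285.714ms=36/5b +190.476ms=3/5b
12) 2476.19ms=39/5b +63.492ms=1/5b
13) 2539.683ms=8b +634.921ms=2b
14) 3174.603ms=10b +634.921ms=2b
Σ=12b of 12 (189bpm 4/4) — PASS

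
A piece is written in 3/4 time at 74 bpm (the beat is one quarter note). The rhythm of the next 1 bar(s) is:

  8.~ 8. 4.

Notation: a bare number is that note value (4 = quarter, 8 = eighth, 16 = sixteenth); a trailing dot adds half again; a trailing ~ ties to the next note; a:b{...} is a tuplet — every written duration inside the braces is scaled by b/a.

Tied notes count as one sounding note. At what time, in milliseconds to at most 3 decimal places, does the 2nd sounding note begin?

note 2 onset = 3/2b = 1216.216ms

1. 0.0ms @ 0 + 1216.216ms (3/2)
2. 1216.216ms @ 3/2 + 1216.216ms (3/2)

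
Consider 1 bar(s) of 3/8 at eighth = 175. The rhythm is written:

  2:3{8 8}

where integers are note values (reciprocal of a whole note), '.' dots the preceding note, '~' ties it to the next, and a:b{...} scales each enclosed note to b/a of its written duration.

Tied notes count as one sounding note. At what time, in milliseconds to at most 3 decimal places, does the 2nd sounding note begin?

1. 0.0ms @ 0 + 514.286ms (3/2)
2. 514.286ms @ 3/2 + 514.286ms (3/2)

note 2 onset = 3/2b = 514.286ms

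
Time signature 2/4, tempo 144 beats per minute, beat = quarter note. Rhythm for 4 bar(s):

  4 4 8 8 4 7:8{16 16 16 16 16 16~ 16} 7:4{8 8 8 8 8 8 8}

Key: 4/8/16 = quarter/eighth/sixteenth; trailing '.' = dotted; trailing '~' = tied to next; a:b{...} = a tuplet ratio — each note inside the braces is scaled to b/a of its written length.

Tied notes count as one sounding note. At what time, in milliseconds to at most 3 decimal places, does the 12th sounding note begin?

1. 0.0ms @ 0 + 416.667ms (1)
2. 416.667ms @ 1 + 416.667ms (1)
3. 833.333ms @ 2 + 208.333ms (1/2)
4. 1041.667ms @ 5/2 + 208.333ms (1/2)
5. 1250.0ms @ 3 + 416.667ms (1)
6. 1666.667ms @ 4 + 119.048ms (2/7)
7. 1785.714ms @ 30/7 + 119.048ms (2/7)
8. 1904.762ms @ 32/7 + 119.048ms (2/7)
9. 2023.81ms @ 34/7 + 119.048ms (2/7)
10. 2142.857ms @ 36/7 + 119.048ms (2/7)
11. 2261.905ms @ 38/7 + 238.095ms (4/7)
12. 2500.0ms @ 6 + 119.048ms (2/7)
13. 2619.048ms @ 44/7 + 119.048ms (2/7)
14. 2738.095ms @ 46/7 + 119.048ms (2/7)
15. 2857.143ms @ 48/7 + 119.048ms (2/7)
16. 2976.19ms @ 50/7 + 119.048ms (2/7)
17. 3095.238ms @ 52/7 + 119.048ms (2/7)
18. 3214.286ms @ 54/7 + 119.048ms (2/7)

note 12 onset = 6b = 2500.0ms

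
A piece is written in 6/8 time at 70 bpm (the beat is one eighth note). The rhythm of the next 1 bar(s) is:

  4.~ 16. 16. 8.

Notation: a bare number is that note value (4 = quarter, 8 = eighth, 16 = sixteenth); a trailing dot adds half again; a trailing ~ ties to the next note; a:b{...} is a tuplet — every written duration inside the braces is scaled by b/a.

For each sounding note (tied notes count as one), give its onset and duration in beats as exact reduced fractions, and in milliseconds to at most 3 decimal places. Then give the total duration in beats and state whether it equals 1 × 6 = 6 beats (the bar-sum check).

1) 0.0ms=0b +3214.286ms=15/4b
2) 3214.286ms=15/4b +642.857ms=3/4b
3) 3857.143ms=9/2b +1285.714ms=3/2b
Σ=6b of 6 (70bpm 6/8) — PASS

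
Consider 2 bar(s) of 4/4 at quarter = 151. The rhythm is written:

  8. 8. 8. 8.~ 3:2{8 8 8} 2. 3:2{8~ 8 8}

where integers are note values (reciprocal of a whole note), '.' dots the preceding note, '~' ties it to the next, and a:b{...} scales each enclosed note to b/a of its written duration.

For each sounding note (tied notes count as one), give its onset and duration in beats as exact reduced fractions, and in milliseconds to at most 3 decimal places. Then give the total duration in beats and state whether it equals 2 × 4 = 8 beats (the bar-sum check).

1) 0.0ms=0b +298.013ms=3/4b
2) 298.013ms=3/4b +298.013ms=3/4b
3) 596.026ms=3/2b +298.013ms=3/4b
4) 894.04ms=9/4b +430.464ms=13/12b
5) 1324.503ms=10/3b +132.45ms=1/3b
6) 1456.954ms=11/3b +132.45ms=1/3b
7) 1589.404ms=4b +1192.053ms=3b
8) 2781.457ms=7b +264.901ms=2/3b
9) 3046.358ms=23/3b +132.45ms=1/3b
Σ=8b of 8 (151bpm 4/4) — PASS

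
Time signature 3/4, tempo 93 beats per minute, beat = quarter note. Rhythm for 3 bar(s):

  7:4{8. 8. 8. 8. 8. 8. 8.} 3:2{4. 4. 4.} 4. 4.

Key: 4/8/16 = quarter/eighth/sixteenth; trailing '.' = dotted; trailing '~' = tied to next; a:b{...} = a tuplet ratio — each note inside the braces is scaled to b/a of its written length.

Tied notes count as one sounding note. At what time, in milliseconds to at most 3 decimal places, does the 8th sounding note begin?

1. 0.0ms @ 0 + 276.498ms (3/7)
2. 276.498ms @ 3/7 + 276.498ms (3/7)
3. 552.995ms @ 6/7 + 276.498ms (3/7)
4. 829.493ms @ 9/7 + 276.498ms (3/7)
5. 1105.991ms @ 12/7 + 276.498ms (3/7)
6. 1382.488ms @ 15/7 + 276.498ms (3/7)
7. 1658.986ms @ 18/7 + 276.498ms (3/7)
8. 1935.484ms @ 3 + 645.161ms (1)
9. 2580.645ms @ 4 + 645.161ms (1)
10. 3225.806ms @ 5 + 645.161ms (1)
11. 3870.968ms @ 6 + 967.742ms (3/2)
12. 4838.71ms @ 15/2 + 967.742ms (3/2)

note 8 onset = 3b = 1935.484ms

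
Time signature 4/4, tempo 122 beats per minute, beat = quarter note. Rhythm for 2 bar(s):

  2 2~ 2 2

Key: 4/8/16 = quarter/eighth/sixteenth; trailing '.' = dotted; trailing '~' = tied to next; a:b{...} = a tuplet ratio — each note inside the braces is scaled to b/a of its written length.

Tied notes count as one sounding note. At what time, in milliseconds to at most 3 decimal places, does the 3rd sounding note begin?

note 3 onset = 6b = 2950.82ms

1. 0.0ms @ 0 + 983.607ms (2)
2. 983.607ms @ 2 + 1967.213ms (4)
3. 2950.82ms @ 6 + 983.607ms (2)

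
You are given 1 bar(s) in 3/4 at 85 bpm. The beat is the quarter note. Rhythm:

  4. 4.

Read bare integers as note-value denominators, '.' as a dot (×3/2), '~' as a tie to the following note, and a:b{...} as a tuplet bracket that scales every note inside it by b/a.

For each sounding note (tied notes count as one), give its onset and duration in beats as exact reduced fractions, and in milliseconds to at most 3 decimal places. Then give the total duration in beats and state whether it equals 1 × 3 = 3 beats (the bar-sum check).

1) 0.0ms=0b +1058.824ms=3/2b
2) 1058.824ms=3/2b +1058.824ms=3/2b
Σ=3b of 3 (85bpm 3/4) — PASS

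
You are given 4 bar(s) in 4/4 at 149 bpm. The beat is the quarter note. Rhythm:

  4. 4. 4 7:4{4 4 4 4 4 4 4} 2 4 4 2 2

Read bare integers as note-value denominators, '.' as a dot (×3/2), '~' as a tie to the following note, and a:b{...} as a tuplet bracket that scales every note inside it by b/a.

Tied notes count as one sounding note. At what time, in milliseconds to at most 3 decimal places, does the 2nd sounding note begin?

1. 0.0ms @ 0 + 604.027ms (3/2)
2. 604.027ms @ 3/2 + 604.027ms (3/2)
3. 1208.054ms @ 3 + 402.685ms (1)
4. 1610.738ms @ 4 + 230.105ms (4/7)
5. 1840.844ms @ 32/7 + 230.105ms (4/7)
6. 2070.949ms @ 36/7 + 230.105ms (4/7)
7. 2301.055ms @ 40/7 + 230.105ms (4/7)
8. 2531.16ms @ 44/7 + 230.105ms (4/7)
9. 2761.266ms @ 48/7 + 230.105ms (4/7)
10. 2991.371ms @ 52/7 + 230.105ms (4/7)
11. 3221.477ms @ 8 + 805.369ms (2)
12. 4026.846ms @ 10 + 402.685ms (1)
13. 4429.53ms @ 11 + 402.685ms (1)
14. 4832.215ms @ 12 + 805.369ms (2)
15. 5637.584ms @ 14 + 805.369ms (2)

note 2 onset = 3/2b = 604.027ms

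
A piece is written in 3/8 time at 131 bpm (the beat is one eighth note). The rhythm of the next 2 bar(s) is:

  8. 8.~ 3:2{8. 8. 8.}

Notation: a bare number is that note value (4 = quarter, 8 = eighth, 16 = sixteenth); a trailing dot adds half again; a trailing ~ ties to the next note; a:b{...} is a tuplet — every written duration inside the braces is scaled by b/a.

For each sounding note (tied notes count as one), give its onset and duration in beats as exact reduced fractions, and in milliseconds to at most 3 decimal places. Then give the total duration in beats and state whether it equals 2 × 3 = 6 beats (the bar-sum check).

1) 0.0ms=0b +687.023ms=3/2b
2) 687.023ms=3/2b +1145.038ms=5/2b
3) 1832.061ms=4b +458.015ms=1b
4) 2290.076ms=5b +458.015ms=1b
Σ=6b of 6 (131bpm 3/8) — PASS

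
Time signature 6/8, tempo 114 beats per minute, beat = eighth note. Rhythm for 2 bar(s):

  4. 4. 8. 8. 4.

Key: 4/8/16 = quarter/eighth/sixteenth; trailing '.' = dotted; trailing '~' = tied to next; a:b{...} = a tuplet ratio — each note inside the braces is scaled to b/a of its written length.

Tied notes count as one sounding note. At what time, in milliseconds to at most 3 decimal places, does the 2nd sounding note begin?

note 2 onset = 3b = 1578.947ms

1. 0.0ms @ 0 + 1578.947ms (3)
2. 1578.947ms @ 3 + 1578.947ms (3)
3. 3157.895ms @ 6 + 789.474ms (3/2)
4. 3947.368ms @ 15/2 + 789.474ms (3/2)
5. 4736.842ms @ 9 + 1578.947ms (3)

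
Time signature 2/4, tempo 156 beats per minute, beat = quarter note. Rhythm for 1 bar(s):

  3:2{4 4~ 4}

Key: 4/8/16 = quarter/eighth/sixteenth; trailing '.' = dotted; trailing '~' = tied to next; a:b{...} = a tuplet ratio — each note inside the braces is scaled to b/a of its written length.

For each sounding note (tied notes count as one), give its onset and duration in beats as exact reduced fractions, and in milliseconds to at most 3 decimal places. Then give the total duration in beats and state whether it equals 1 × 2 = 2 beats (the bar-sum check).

1) 0.0ms=0b +256.41ms=2/3b
2) 256.41ms=2/3b +512.821ms=4/3b
Σ=2b of 2 (156bpm 2/4) — PASS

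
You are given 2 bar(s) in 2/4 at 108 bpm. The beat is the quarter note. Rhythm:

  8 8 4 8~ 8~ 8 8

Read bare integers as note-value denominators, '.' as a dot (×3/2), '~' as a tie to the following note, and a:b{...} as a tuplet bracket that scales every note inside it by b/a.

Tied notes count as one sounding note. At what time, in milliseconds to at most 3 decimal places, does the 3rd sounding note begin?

1. 0.0ms @ 0 + 277.778ms (1/2)
2. 277.778ms @ 1/2 + 277.778ms (1/2)
3. 555.556ms @ 1 + 555.556ms (1)
4. 1111.111ms @ 2 + 833.333ms (3/2)
5. 1944.444ms @ 7/2 + 277.778ms (1/2)

note 3 onset = 1b = 555.556ms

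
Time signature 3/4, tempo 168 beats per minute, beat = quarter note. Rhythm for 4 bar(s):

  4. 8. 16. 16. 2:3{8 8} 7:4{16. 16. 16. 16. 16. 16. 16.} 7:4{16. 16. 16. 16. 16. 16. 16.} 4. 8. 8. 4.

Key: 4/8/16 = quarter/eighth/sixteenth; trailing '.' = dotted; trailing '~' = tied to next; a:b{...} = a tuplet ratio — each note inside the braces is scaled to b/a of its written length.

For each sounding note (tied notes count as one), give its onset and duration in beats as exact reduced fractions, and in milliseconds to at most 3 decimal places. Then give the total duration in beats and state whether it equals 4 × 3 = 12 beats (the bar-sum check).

1) 0.0ms=0b +535.714ms=3/2b
2) 535.714ms=3/2b +267.857ms=3/4b
3) 803.571ms=9/4b +133.929ms=3/8b
4) 937.5ms=21/8b +133.929ms=3/8b
5) 1071.429ms=3b +267.857ms=3/4b
6) 1339.286ms=15/4b +267.857ms=3/4b
7) 1607.143ms=9/2b +76.531ms=3/14b
8) 1683.673ms=33/7b +76.531ms=3/14b
9) 1760.204ms=69/14b +76.531ms=3/14b
10) 1836.735ms=36/7b +76.531ms=3/14b
11) 1913.265ms=75/14b +76.531ms=3/14b
12) 1989.796ms=39/7b +76.531ms=3/14b
13) 2066.327ms=81/14b +76.531ms=3/14b
14) 2142.857ms=6b +76.531ms=3/14b
15) 2219.388ms=87/14b +76.531ms=3/14b
16) 2295.918ms=45/7b +76.531ms=3/14b
17) 2372.449ms=93/14b +76.531ms=3/14b
18) 2448.98ms=48/7b +76.531ms=3/14b
19) 2525.51ms=99/14b +76.531ms=3/14b
20) 2602.041ms=51/7b +76.531ms=3/14b
21) 2678.571ms=15/2b +535.714ms=3/2b
22) 3214.286ms=9b +267.857ms=3/4b
23) 3482.143ms=39/4b +267.857ms=3/4b
24) 3750.0ms=21/2b +535.714ms=3/2b
Σ=12b of 12 (168bpm 3/4) — PASS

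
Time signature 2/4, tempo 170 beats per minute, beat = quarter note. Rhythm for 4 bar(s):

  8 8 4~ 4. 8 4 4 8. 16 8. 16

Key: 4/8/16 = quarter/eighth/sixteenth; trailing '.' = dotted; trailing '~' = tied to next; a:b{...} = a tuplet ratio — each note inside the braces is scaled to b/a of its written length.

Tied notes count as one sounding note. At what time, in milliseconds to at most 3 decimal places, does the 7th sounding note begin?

note 7 onset = 6b = 2117.647ms

1. 0.0ms @ 0 + 176.471ms (1/2)
2. 176.471ms @ 1/2 + 176.471ms (1/2)
3. 352.941ms @ 1 + 882.353ms (5/2)
4. 1235.294ms @ 7/2 + 176.471ms (1/2)
5. 1411.765ms @ 4 + 352.941ms (1)
6. 1764.706ms @ 5 + 352.941ms (1)
7. 2117.647ms @ 6 + 264.706ms (3/4)
8. 2382.353ms @ 27/4 + 88.235ms (1/4)
9. 2470.588ms @ 7 + 264.706ms (3/4)
10. 2735.294ms @ 31/4 + 88.235ms (1/4)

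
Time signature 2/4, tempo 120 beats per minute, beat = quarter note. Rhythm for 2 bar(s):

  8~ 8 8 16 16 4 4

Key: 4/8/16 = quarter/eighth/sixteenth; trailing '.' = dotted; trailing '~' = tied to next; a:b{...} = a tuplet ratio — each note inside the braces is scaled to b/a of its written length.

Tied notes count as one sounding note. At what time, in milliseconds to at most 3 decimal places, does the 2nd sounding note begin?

note 2 onset = 1b = 500.0ms

1. 0.0ms @ 0 + 500.0ms (1)
2. 500.0ms @ 1 + 250.0ms (1/2)
3. 750.0ms @ 3/2 + 125.0ms (1/4)
4. 875.0ms @ 7/4 + 125.0ms (1/4)
5. 1000.0ms @ 2 + 500.0ms (1)
6. 1500.0ms @ 3 + 500.0ms (1)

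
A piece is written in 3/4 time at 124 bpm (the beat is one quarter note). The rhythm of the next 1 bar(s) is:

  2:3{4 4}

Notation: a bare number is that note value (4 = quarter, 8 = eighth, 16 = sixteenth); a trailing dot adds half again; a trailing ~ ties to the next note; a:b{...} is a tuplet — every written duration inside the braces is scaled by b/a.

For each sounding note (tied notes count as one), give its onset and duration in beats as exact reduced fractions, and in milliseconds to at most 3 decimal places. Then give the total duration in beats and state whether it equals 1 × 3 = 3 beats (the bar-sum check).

1) 0.0ms=0b +725.806ms=3/2b
2) 725.806ms=3/2b +725.806ms=3/2b
Σ=3b of 3 (124bpm 3/4) — PASS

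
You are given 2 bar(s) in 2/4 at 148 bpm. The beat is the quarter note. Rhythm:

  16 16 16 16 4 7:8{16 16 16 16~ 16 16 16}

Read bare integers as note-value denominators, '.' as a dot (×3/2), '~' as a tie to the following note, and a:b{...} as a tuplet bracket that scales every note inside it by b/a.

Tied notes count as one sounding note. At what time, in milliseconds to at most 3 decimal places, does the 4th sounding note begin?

1. 0.0ms @ 0 + 101.351ms (1/4)
2. 101.351ms @ 1/4 + 101.351ms (1/4)
3. 202.703ms @ 1/2 + 101.351ms (1/4)
4. 304.054ms @ 3/4 + 101.351ms (1/4)
5. 405.405ms @ 1 + 405.405ms (1)
6. 810.811ms @ 2 + 115.83ms (2/7)
7. 926.641ms @ 16/7 + 115.83ms (2/7)
8. 1042.471ms @ 18/7 + 115.83ms (2/7)
9. 1158.301ms @ 20/7 + 231.66ms (4/7)
10. 1389.961ms @ 24/7 + 115.83ms (2/7)
11. 1505.792ms @ 26/7 + 115.83ms (2/7)

note 4 onset = 3/4b = 304.054ms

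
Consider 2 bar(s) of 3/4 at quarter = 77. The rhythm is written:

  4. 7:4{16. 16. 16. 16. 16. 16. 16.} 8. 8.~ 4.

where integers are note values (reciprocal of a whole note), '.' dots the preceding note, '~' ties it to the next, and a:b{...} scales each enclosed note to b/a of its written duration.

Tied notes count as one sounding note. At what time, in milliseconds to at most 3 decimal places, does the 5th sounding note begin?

note 5 onset = 15/7b = 1669.759ms

1. 0.0ms @ 0 + 1168.831ms (3/2)
2. 1168.831ms @ 3/2 + 166.976ms (3/14)
3. 1335.807ms @ 12/7 + 166.976ms (3/14)
4. 1502.783ms @ 27/14 + 166.976ms (3/14)
5. 1669.759ms @ 15/7 + 166.976ms (3/14)
6. 1836.735ms @ 33/14 + 166.976ms (3/14)
7. 2003.711ms @ 18/7 + 166.976ms (3/14)
8. 2170.686ms @ 39/14 + 166.976ms (3/14)
9. 2337.662ms @ 3 + 584.416ms (3/4)
10. 2922.078ms @ 15/4 + 1753.247ms (9/4)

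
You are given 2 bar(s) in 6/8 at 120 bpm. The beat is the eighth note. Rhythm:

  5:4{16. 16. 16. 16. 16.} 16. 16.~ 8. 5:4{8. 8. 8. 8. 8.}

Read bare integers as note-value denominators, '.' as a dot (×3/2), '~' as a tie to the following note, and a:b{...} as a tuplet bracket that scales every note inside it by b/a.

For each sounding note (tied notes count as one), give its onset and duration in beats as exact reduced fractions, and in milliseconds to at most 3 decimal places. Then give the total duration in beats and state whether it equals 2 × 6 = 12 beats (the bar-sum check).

1) 0.0ms=0b +300.0ms=3/5b
2) 300.0ms=3/5b +300.0ms=3/5b
3) 600.0ms=6/5b +300.0ms=3/5b
4) 900.0ms=9/5b +300.0ms=3/5b
5) 1200.0ms=12/5b +300.0ms=3/5b
6) 1500.0ms=3b +375.0ms=3/4b
7) 1875.0ms=15/4b +1125.0ms=9/4b
8) 3000.0ms=6b +600.0ms=6/5b
9) 3600.0ms=36/5b +600.0ms=6/5b
10) 4200.0ms=42/5b +600.0ms=6/5b
11) 4800.0ms=48/5b +600.0ms=6/5b
12) 5400.0ms=54/5b +600.0ms=6/5b
Σ=12b of 12 (120bpm 6/8) — PASS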